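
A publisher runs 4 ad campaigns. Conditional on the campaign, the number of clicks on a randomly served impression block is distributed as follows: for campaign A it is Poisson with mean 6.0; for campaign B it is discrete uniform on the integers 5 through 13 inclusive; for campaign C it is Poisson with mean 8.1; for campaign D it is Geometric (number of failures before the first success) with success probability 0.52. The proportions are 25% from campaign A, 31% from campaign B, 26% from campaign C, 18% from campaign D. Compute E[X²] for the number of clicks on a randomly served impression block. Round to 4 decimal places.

57.3142

For each component E[X²] = Var + (mean)², giving A: 42; B: 87.6667; C: 73.71; D: 2.62722.
Overall E[X²] = 0.25·42 + 0.31·87.6667 + 0.26·73.71 + 0.18·2.62722 = 57.3142.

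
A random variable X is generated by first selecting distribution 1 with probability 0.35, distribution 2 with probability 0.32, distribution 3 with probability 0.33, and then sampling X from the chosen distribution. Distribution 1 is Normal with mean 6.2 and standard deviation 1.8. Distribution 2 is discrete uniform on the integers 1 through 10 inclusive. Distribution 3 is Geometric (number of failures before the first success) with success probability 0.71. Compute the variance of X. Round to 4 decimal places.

Per component, 1: μ=6.2, E[X²]=41.68; 2: μ=5.5, E[X²]=38.5; 3: μ=0.408451, E[X²]=0.742115.
E[X] = 0.35·6.2 + 0.32·5.5 + 0.33·0.408451 = 4.06479.
E[X²] = 0.35·41.68 + 0.32·38.5 + 0.33·0.742115 = 27.1529.
Var(X) = E[X²] − (E[X])² = 27.1529 − 16.5225 = 10.6304.

10.6304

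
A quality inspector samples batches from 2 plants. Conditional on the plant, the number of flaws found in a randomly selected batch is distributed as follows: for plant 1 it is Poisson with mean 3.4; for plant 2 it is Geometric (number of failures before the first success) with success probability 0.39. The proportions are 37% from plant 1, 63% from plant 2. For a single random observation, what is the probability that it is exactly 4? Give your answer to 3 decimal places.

0.103

Conditional on each plant, P(X = 4): 1: 0.185825; 2: 0.0539988.
By total probability, P(X = 4) = 0.37·0.185825 + 0.63·0.0539988 = 0.102774.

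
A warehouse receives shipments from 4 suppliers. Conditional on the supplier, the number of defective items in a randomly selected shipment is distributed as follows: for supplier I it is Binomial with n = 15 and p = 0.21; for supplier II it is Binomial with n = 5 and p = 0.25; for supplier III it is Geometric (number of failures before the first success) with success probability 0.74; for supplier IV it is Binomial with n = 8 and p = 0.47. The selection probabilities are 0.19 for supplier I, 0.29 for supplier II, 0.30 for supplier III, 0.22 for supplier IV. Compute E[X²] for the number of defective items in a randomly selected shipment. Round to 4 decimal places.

For each component E[X²] = Var + (mean)², giving I: 12.411; II: 2.5; III: 0.598247; IV: 16.1304.
Overall E[X²] = 0.19·12.411 + 0.29·2.5 + 0.3·0.598247 + 0.22·16.1304 = 6.81125.

6.8113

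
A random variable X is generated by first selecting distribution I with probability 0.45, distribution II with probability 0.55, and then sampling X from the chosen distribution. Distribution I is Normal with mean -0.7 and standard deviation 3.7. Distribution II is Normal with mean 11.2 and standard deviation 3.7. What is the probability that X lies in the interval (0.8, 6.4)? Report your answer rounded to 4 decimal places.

Conditional on each component, P(0.8 < X < 6.4): I: 0.315092; II: 0.0947936.
By total probability, P(0.8 < X < 6.4) = 0.45·0.315092 + 0.55·0.0947936 = 0.193928.

0.1939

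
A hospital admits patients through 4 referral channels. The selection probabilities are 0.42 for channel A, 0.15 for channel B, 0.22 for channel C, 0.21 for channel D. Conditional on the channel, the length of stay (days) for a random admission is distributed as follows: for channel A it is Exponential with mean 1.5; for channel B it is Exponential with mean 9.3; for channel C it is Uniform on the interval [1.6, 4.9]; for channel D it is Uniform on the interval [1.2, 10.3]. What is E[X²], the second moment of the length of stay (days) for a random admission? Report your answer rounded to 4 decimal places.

38.7527

For each component E[X²] = Var + (mean)², giving A: 4.5; B: 172.98; C: 11.47; D: 39.9633.
Overall E[X²] = 0.42·4.5 + 0.15·172.98 + 0.22·11.47 + 0.21·39.9633 = 38.7527.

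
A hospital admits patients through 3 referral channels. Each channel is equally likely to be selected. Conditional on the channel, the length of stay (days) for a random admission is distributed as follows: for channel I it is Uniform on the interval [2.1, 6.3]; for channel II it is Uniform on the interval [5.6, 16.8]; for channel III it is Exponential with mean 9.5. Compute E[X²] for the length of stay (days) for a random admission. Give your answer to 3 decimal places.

111.834

For each component E[X²] = Var + (mean)², giving I: 19.11; II: 135.893; III: 180.5.
Overall E[X²] = 0.333333·19.11 + 0.333333·135.893 + 0.333333·180.5 = 111.834.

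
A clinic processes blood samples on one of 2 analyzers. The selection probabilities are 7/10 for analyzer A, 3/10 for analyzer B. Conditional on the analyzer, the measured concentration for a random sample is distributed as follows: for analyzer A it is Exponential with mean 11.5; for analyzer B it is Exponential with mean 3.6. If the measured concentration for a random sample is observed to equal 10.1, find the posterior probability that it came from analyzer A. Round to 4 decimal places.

Likelihoods f(10.1 | ·): A: 0.0361309; B: 0.0167981.
Posterior ∝ prior × likelihood. Numerator for A: 0.7·0.0361309 = 0.0252916.
Normalizing constant: 0.7·0.0361309 + 0.3·0.0167981 = 0.030331.
P(A | observation) = 0.0252916 / 0.030331 = 0.833852.

0.8339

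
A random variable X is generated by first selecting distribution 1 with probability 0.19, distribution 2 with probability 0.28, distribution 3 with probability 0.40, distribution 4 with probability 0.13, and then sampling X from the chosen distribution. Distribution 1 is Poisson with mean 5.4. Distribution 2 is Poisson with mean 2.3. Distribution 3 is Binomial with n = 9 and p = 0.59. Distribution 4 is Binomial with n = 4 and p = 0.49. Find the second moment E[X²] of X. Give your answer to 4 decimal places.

For each component E[X²] = Var + (mean)², giving 1: 34.56; 2: 7.59; 3: 30.3732; 4: 4.8412.
Overall E[X²] = 0.19·34.56 + 0.28·7.59 + 0.4·30.3732 + 0.13·4.8412 = 21.4702.

21.4702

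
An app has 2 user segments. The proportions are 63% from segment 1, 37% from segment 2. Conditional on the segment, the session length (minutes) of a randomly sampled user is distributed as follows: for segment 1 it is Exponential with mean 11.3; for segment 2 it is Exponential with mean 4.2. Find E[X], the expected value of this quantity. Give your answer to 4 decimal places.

8.6730

Component means — 1: 11.3; 2: 4.2.
E[X] = 0.63·11.3 + 0.37·4.2 = 8.673.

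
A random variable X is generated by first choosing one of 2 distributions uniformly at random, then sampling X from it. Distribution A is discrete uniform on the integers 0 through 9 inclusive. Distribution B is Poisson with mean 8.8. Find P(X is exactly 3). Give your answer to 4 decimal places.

Conditional on each component, P(X = 3): A: 0.1; B: 0.0171201.
By total probability, P(X = 3) = 0.5·0.1 + 0.5·0.0171201 = 0.05856.

0.0586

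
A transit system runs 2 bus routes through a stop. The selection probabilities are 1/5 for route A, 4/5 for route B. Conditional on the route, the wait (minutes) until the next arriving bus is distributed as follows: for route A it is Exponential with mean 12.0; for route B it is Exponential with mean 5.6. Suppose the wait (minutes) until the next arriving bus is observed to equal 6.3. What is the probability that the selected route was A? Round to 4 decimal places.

Likelihoods f(6.3 | ·): A: 0.0492963; B: 0.0579737.
Posterior ∝ prior × likelihood. Numerator for A: 0.2·0.0492963 = 0.00985926.
Normalizing constant: 0.2·0.0492963 + 0.8·0.0579737 = 0.0562382.
P(A | observation) = 0.00985926 / 0.0562382 = 0.175313.

0.1753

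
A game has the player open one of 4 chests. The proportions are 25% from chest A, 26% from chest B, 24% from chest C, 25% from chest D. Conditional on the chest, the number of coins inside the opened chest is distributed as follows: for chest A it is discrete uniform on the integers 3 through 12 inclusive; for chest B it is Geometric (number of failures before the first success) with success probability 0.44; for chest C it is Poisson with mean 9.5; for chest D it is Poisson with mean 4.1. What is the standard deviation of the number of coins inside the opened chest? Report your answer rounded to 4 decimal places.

Per component, A: μ=7.5, E[X²]=64.5; B: μ=1.27273, E[X²]=4.5124; C: μ=9.5, E[X²]=99.75; D: μ=4.1, E[X²]=20.91.
E[X] = 0.25·7.5 + 0.26·1.27273 + 0.24·9.5 + 0.25·4.1 = 5.51091.
E[X²] = 0.25·64.5 + 0.26·4.5124 + 0.24·99.75 + 0.25·20.91 = 46.4657.
Var(X) = E[X²] − (E[X])² = 46.4657 − 30.3701 = 16.0956.
SD(X) = √16.0956 = 4.01193.

4.0119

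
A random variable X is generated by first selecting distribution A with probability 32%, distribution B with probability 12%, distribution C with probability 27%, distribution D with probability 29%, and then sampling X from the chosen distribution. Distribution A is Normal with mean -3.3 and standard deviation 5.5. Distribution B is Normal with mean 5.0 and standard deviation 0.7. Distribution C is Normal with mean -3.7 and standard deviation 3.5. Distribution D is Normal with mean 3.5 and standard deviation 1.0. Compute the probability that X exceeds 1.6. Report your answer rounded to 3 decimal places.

0.479

Conditional on each component, P(X > 1.6): A: 0.186489; B: 0.999999; C: 0.0649767; D: 0.971283.
By total probability, P(X > 1.6) = 0.32·0.186489 + 0.12·0.999999 + 0.27·0.0649767 + 0.29·0.971283 = 0.478892.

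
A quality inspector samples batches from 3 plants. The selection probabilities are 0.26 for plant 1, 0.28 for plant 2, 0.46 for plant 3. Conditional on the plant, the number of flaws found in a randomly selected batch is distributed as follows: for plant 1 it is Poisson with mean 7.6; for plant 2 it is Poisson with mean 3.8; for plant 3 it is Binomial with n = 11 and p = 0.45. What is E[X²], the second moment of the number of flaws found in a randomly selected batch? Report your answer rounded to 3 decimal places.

For each component E[X²] = Var + (mean)², giving 1: 65.36; 2: 18.24; 3: 27.225.
Overall E[X²] = 0.26·65.36 + 0.28·18.24 + 0.46·27.225 = 34.6243.

34.624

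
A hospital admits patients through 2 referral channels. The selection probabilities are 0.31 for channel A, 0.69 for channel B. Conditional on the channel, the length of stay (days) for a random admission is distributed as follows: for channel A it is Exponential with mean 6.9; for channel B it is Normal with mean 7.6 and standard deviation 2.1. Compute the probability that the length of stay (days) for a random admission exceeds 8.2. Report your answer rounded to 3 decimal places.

Conditional on each channel, P(X > 8.2): A: 0.304707; B: 0.387548.
By total probability, P(X > 8.2) = 0.31·0.304707 + 0.69·0.387548 = 0.361868.

0.362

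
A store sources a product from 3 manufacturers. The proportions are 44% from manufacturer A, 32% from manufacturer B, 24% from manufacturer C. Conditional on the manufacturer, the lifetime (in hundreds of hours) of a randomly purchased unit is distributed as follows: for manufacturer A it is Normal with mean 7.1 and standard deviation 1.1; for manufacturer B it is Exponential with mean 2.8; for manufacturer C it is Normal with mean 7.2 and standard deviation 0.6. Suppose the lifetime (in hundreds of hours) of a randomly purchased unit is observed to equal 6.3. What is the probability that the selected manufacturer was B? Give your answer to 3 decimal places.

0.065

Likelihoods f(6.3 | ·): A: 0.278396; B: 0.0376426; C: 0.215863.
Posterior ∝ prior × likelihood. Numerator for B: 0.32·0.0376426 = 0.0120456.
Normalizing constant: 0.44·0.278396 + 0.32·0.0376426 + 0.24·0.215863 = 0.186347.
P(B | observation) = 0.0120456 / 0.186347 = 0.0646409.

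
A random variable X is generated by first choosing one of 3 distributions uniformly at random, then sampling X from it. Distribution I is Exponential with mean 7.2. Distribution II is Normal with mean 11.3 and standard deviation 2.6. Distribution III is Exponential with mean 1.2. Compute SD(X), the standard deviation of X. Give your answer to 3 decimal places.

Per component, I: μ=7.2, E[X²]=103.68; II: μ=11.3, E[X²]=134.45; III: μ=1.2, E[X²]=2.88.
E[X] = 0.333333·7.2 + 0.333333·11.3 + 0.333333·1.2 = 6.56667.
E[X²] = 0.333333·103.68 + 0.333333·134.45 + 0.333333·2.88 = 80.3367.
Var(X) = E[X²] − (E[X])² = 80.3367 − 43.1211 = 37.2156.
SD(X) = √37.2156 = 6.10046.

6.100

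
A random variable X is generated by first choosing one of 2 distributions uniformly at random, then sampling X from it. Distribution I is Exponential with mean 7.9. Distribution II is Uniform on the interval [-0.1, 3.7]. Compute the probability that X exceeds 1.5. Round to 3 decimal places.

0.703

Conditional on each component, P(X > 1.5): I: 0.827064; II: 0.578947.
By total probability, P(X > 1.5) = 0.5·0.827064 + 0.5·0.578947 = 0.703006.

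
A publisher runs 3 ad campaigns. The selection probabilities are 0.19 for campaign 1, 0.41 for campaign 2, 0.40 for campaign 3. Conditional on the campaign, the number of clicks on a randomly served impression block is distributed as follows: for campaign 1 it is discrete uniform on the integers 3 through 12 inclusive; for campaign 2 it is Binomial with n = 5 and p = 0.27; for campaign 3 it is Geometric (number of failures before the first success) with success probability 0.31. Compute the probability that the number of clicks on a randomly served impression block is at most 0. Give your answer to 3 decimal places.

0.209

Conditional on each campaign, P(X ≤ 0): 1: 0; 2: 0.207307; 3: 0.31.
By total probability, P(X ≤ 0) = 0.19·0 + 0.41·0.207307 + 0.4·0.31 = 0.208996.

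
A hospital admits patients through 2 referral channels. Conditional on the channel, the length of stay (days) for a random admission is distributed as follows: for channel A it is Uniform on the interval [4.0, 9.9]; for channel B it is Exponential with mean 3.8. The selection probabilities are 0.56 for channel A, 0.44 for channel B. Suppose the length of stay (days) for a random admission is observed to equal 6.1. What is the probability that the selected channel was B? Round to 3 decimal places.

0.197

Likelihoods f(6.1 | ·): A: 0.169492; B: 0.0528518.
Posterior ∝ prior × likelihood. Numerator for B: 0.44·0.0528518 = 0.0232548.
Normalizing constant: 0.56·0.169492 + 0.44·0.0528518 = 0.11817.
P(B | observation) = 0.0232548 / 0.11817 = 0.196791.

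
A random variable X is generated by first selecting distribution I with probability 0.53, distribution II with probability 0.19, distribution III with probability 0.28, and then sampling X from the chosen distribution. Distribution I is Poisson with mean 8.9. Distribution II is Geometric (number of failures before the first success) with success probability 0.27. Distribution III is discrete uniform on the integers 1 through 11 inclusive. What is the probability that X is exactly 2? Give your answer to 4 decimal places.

0.0557

Conditional on each component, P(X = 2): I: 0.00540168; II: 0.143883; III: 0.0909091.
By total probability, P(X = 2) = 0.53·0.00540168 + 0.19·0.143883 + 0.28·0.0909091 = 0.0556552.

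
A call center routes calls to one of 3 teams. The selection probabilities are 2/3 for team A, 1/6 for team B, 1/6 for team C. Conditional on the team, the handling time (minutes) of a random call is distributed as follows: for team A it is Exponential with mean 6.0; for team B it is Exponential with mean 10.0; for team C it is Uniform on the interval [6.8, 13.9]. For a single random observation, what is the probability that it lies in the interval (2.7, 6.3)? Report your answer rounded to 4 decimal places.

Conditional on each team, P(2.7 < X < 6.3): A: 0.28769; B: 0.230788; C: 0.
By total probability, P(2.7 < X < 6.3) = 0.666667·0.28769 + 0.166667·0.230788 + 0.166667·0 = 0.230258.

0.2303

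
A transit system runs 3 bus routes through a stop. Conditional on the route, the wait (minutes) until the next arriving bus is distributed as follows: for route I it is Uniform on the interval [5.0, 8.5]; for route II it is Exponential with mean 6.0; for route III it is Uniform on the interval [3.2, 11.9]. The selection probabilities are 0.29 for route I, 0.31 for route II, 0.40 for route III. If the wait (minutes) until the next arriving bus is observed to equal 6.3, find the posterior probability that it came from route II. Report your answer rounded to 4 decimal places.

Likelihoods f(6.3 | ·): I: 0.285714; II: 0.058323; III: 0.114943.
Posterior ∝ prior × likelihood. Numerator for II: 0.31·0.058323 = 0.0180801.
Normalizing constant: 0.29·0.285714 + 0.31·0.058323 + 0.4·0.114943 = 0.146914.
P(II | observation) = 0.0180801 / 0.146914 = 0.123066.

0.1231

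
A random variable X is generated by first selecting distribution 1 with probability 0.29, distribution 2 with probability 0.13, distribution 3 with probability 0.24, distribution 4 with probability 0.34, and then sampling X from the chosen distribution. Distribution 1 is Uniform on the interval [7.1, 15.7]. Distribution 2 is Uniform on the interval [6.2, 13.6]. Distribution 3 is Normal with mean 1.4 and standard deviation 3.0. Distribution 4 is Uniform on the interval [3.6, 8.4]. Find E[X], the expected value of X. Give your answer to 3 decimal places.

Component means — 1: 11.4; 2: 9.9; 3: 1.4; 4: 6.
E[X] = 0.29·11.4 + 0.13·9.9 + 0.24·1.4 + 0.34·6 = 6.969.

6.969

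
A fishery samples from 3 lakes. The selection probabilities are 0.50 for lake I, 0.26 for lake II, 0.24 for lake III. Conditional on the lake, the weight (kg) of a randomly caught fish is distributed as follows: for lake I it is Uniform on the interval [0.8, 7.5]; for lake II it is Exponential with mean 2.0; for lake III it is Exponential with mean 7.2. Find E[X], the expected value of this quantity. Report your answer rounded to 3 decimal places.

Component means — I: 4.15; II: 2; III: 7.2.
E[X] = 0.5·4.15 + 0.26·2 + 0.24·7.2 = 4.323.

4.323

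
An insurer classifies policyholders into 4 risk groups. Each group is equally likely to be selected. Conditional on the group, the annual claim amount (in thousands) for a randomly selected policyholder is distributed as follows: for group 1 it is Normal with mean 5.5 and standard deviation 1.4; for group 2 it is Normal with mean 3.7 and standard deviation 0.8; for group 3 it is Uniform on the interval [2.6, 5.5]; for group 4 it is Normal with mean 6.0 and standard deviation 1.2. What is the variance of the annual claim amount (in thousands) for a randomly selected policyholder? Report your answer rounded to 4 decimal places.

2.1107

Per component, 1: μ=5.5, E[X²]=32.21; 2: μ=3.7, E[X²]=14.33; 3: μ=4.05, E[X²]=17.1033; 4: μ=6, E[X²]=37.44.
E[X] = 0.25·5.5 + 0.25·3.7 + 0.25·4.05 + 0.25·6 = 4.8125.
E[X²] = 0.25·32.21 + 0.25·14.33 + 0.25·17.1033 + 0.25·37.44 = 25.2708.
Var(X) = E[X²] − (E[X])² = 25.2708 − 23.1602 = 2.11068.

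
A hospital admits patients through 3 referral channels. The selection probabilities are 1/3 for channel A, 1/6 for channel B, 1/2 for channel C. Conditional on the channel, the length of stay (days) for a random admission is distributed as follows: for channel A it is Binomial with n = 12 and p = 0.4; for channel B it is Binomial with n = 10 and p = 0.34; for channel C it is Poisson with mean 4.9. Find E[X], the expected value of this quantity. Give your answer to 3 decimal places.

4.617

Component means — A: 4.8; B: 3.4; C: 4.9.
E[X] = 0.333333·4.8 + 0.166667·3.4 + 0.5·4.9 = 4.61667.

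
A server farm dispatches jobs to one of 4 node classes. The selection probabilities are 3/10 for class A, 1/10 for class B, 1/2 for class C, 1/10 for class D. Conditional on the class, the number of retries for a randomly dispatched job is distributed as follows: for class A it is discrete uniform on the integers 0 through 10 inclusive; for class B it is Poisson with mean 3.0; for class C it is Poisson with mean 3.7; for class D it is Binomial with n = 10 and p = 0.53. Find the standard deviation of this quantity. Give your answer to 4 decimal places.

2.4455

Per component, A: μ=5, E[X²]=35; B: μ=3, E[X²]=12; C: μ=3.7, E[X²]=17.39; D: μ=5.3, E[X²]=30.581.
E[X] = 0.3·5 + 0.1·3 + 0.5·3.7 + 0.1·5.3 = 4.18.
E[X²] = 0.3·35 + 0.1·12 + 0.5·17.39 + 0.1·30.581 = 23.4531.
Var(X) = E[X²] − (E[X])² = 23.4531 − 17.4724 = 5.9807.
SD(X) = √5.9807 = 2.44555.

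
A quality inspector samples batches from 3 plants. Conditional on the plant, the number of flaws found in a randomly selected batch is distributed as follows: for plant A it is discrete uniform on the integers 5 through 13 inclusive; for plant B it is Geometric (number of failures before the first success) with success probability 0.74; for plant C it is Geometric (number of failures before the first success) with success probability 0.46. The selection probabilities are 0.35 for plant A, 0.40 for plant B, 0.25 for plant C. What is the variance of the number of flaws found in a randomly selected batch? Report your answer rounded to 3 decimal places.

19.060

Per component, A: μ=9, E[X²]=87.6667; B: μ=0.351351, E[X²]=0.598247; C: μ=1.17391, E[X²]=3.93006.
E[X] = 0.35·9 + 0.4·0.351351 + 0.25·1.17391 = 3.58402.
E[X²] = 0.35·87.6667 + 0.4·0.598247 + 0.25·3.93006 = 31.9051.
Var(X) = E[X²] − (E[X])² = 31.9051 − 12.8452 = 19.06.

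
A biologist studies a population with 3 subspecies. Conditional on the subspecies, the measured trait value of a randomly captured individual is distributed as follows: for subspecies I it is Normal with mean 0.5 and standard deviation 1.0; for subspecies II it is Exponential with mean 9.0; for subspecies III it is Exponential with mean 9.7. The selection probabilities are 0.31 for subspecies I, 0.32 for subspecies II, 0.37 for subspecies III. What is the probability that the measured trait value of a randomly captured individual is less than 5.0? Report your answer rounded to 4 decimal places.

0.5954

Conditional on each subspecies, P(X < 5.0): I: 0.999997; II: 0.426247; III: 0.402777.
By total probability, P(X < 5.0) = 0.31·0.999997 + 0.32·0.426247 + 0.37·0.402777 = 0.595425.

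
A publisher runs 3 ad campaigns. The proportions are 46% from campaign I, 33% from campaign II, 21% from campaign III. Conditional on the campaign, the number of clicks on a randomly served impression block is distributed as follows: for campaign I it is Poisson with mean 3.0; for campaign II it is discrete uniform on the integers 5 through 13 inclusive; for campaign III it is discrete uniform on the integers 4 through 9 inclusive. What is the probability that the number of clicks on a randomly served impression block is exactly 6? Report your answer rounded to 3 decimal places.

0.095

Conditional on each campaign, P(X = 6): I: 0.0504094; II: 0.111111; III: 0.166667.
By total probability, P(X = 6) = 0.46·0.0504094 + 0.33·0.111111 + 0.21·0.166667 = 0.094855.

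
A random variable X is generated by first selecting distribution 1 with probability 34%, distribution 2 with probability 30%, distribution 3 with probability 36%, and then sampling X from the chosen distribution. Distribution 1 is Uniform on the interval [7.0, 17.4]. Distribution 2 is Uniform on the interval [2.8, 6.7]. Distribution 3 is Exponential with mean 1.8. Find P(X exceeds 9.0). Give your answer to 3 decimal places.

0.277

Conditional on each component, P(X > 9.0): 1: 0.807692; 2: 0; 3: 0.00673795.
By total probability, P(X > 9.0) = 0.34·0.807692 + 0.3·0 + 0.36·0.00673795 = 0.277041.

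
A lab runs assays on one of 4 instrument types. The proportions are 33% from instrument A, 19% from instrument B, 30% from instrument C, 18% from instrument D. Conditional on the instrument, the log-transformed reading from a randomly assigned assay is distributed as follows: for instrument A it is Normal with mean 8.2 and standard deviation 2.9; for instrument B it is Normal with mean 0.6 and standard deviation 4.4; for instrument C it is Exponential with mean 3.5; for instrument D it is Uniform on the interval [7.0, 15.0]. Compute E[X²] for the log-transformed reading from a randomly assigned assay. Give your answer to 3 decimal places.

For each component E[X²] = Var + (mean)², giving A: 75.65; B: 19.72; C: 24.5; D: 126.333.
Overall E[X²] = 0.33·75.65 + 0.19·19.72 + 0.3·24.5 + 0.18·126.333 = 58.8013.

58.801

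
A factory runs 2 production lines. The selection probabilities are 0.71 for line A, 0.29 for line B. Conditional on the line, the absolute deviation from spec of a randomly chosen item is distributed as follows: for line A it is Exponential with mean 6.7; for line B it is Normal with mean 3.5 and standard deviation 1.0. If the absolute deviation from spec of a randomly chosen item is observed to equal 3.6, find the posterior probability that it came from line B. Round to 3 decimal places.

0.650

Likelihoods f(3.6 | ·): A: 0.0872113; B: 0.396953.
Posterior ∝ prior × likelihood. Numerator for B: 0.29·0.396953 = 0.115116.
Normalizing constant: 0.71·0.0872113 + 0.29·0.396953 = 0.177036.
P(B | observation) = 0.115116 / 0.177036 = 0.650241.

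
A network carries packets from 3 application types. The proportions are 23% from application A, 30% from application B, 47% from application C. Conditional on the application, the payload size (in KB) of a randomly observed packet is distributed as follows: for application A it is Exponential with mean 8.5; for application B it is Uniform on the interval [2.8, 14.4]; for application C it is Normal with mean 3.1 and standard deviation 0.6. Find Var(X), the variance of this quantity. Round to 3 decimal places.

27.569

Per component, A: μ=8.5, E[X²]=144.5; B: μ=8.6, E[X²]=85.1733; C: μ=3.1, E[X²]=9.97.
E[X] = 0.23·8.5 + 0.3·8.6 + 0.47·3.1 = 5.992.
E[X²] = 0.23·144.5 + 0.3·85.1733 + 0.47·9.97 = 63.4729.
Var(X) = E[X²] − (E[X])² = 63.4729 − 35.9041 = 27.5688.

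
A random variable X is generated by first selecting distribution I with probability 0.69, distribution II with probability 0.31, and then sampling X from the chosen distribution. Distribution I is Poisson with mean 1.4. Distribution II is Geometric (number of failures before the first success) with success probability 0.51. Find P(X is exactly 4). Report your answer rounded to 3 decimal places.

0.036

Conditional on each component, P(X = 4): I: 0.039472; II: 0.0294005.
By total probability, P(X = 4) = 0.69·0.039472 + 0.31·0.0294005 = 0.0363498.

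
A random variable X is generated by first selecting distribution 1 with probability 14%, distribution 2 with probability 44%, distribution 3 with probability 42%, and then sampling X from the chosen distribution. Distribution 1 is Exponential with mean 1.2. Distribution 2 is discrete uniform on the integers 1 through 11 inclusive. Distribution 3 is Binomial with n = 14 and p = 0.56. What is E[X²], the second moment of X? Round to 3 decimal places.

47.908

For each component E[X²] = Var + (mean)², giving 1: 2.88; 2: 46; 3: 64.9152.
Overall E[X²] = 0.14·2.88 + 0.44·46 + 0.42·64.9152 = 47.9076.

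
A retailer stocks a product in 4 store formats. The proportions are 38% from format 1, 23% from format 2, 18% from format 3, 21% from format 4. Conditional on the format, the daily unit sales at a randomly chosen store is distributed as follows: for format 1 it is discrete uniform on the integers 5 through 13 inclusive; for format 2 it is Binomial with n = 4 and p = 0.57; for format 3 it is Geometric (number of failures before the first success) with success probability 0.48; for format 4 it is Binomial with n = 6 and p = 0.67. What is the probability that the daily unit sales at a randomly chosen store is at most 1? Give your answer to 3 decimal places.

0.184

Conditional on each format, P(X ≤ 1): 1: 0; 2: 0.215464; 3: 0.7296; 4: 0.0170239.
By total probability, P(X ≤ 1) = 0.38·0 + 0.23·0.215464 + 0.18·0.7296 + 0.21·0.0170239 = 0.18446.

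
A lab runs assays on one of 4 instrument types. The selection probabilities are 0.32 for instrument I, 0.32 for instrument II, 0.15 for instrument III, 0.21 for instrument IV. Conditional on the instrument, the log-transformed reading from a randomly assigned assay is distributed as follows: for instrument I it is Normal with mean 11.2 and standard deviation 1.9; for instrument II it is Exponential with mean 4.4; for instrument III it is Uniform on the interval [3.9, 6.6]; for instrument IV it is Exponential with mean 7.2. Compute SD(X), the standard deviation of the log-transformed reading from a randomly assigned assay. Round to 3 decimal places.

5.150

Per component, I: μ=11.2, E[X²]=129.05; II: μ=4.4, E[X²]=38.72; III: μ=5.25, E[X²]=28.17; IV: μ=7.2, E[X²]=103.68.
E[X] = 0.32·11.2 + 0.32·4.4 + 0.15·5.25 + 0.21·7.2 = 7.2915.
E[X²] = 0.32·129.05 + 0.32·38.72 + 0.15·28.17 + 0.21·103.68 = 79.6847.
Var(X) = E[X²] − (E[X])² = 79.6847 − 53.166 = 26.5187.
SD(X) = √26.5187 = 5.14963.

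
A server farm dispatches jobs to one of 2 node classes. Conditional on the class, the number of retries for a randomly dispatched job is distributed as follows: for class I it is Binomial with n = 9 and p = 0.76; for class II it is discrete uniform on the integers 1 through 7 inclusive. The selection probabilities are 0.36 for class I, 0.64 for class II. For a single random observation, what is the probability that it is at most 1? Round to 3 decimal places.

Conditional on each class, P(X ≤ 1): I: 7.79333e-05; II: 0.142857.
By total probability, P(X ≤ 1) = 0.36·7.79333e-05 + 0.64·0.142857 = 0.0914566.

0.091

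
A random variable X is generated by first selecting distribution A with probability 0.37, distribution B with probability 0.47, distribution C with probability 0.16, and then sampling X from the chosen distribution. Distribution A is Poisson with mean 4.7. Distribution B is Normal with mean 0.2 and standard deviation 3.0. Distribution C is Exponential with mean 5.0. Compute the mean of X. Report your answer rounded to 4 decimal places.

2.6330

Component means — A: 4.7; B: 0.2; C: 5.
E[X] = 0.37·4.7 + 0.47·0.2 + 0.16·5 = 2.633.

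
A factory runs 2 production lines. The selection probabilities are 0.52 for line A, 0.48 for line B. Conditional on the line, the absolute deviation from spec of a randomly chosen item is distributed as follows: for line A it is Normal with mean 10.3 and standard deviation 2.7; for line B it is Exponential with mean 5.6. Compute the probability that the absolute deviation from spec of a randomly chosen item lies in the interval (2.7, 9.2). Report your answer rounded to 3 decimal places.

Conditional on each line, P(2.7 < X < 9.2): A: 0.339414; B: 0.424032.
By total probability, P(2.7 < X < 9.2) = 0.52·0.339414 + 0.48·0.424032 = 0.380031.

0.380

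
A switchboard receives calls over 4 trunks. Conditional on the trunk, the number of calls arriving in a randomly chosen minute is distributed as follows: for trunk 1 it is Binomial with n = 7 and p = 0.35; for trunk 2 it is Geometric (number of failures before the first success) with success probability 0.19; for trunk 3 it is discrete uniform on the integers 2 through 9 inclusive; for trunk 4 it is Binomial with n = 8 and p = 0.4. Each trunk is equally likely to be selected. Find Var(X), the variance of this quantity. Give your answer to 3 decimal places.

Per component, 1: μ=2.45, E[X²]=7.595; 2: μ=4.26316, E[X²]=40.6122; 3: μ=5.5, E[X²]=35.5; 4: μ=3.2, E[X²]=12.16.
E[X] = 0.25·2.45 + 0.25·4.26316 + 0.25·5.5 + 0.25·3.2 = 3.85329.
E[X²] = 0.25·7.595 + 0.25·40.6122 + 0.25·35.5 + 0.25·12.16 = 23.9668.
Var(X) = E[X²] − (E[X])² = 23.9668 − 14.8478 = 9.11896.

9.119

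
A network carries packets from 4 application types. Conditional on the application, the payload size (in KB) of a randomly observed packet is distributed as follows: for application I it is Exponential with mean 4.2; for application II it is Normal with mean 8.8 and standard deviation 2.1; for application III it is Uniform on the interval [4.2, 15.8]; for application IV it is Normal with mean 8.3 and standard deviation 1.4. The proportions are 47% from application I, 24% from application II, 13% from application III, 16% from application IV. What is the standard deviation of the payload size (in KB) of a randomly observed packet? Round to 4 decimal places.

4.1160

Per component, I: μ=4.2, E[X²]=35.28; II: μ=8.8, E[X²]=81.85; III: μ=10, E[X²]=111.213; IV: μ=8.3, E[X²]=70.85.
E[X] = 0.47·4.2 + 0.24·8.8 + 0.13·10 + 0.16·8.3 = 6.714.
E[X²] = 0.47·35.28 + 0.24·81.85 + 0.13·111.213 + 0.16·70.85 = 62.0193.
Var(X) = E[X²] − (E[X])² = 62.0193 − 45.0778 = 16.9415.
SD(X) = √16.9415 = 4.11601.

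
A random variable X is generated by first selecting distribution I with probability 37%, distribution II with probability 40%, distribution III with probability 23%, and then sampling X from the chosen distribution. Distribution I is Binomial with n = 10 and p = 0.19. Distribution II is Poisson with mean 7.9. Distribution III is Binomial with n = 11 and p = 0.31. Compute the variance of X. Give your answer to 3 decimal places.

11.647

Per component, I: μ=1.9, E[X²]=5.149; II: μ=7.9, E[X²]=70.31; III: μ=3.41, E[X²]=13.981.
E[X] = 0.37·1.9 + 0.4·7.9 + 0.23·3.41 = 4.6473.
E[X²] = 0.37·5.149 + 0.4·70.31 + 0.23·13.981 = 33.2448.
Var(X) = E[X²] − (E[X])² = 33.2448 − 21.5974 = 11.6474.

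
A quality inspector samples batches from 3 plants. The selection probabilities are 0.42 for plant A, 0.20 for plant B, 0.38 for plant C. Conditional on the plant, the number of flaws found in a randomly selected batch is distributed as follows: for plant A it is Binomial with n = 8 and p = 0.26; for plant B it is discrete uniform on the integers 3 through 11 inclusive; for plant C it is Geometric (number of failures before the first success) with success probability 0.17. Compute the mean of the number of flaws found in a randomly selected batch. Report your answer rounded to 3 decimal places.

Component means — A: 2.08; B: 7; C: 4.88235.
E[X] = 0.42·2.08 + 0.2·7 + 0.38·4.88235 = 4.12889.

4.129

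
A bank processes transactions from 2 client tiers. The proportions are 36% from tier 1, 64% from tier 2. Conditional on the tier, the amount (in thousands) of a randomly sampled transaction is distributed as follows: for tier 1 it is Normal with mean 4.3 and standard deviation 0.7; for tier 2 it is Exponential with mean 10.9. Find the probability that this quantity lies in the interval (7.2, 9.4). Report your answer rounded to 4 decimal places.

Conditional on each tier, P(7.2 < X < 9.4): 1: 1.71503e-05; 2: 0.094413.
By total probability, P(7.2 < X < 9.4) = 0.36·1.71503e-05 + 0.64·0.094413 = 0.0604305.

0.0604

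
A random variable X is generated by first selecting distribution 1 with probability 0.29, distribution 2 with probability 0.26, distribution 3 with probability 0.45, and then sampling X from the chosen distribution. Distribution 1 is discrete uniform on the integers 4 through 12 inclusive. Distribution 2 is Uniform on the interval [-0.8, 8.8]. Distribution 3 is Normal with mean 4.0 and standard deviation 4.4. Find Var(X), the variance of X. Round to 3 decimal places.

15.937

Per component, 1: μ=8, E[X²]=70.6667; 2: μ=4, E[X²]=23.68; 3: μ=4, E[X²]=35.36.
E[X] = 0.29·8 + 0.26·4 + 0.45·4 = 5.16.
E[X²] = 0.29·70.6667 + 0.26·23.68 + 0.45·35.36 = 42.5621.
Var(X) = E[X²] − (E[X])² = 42.5621 − 26.6256 = 15.9365.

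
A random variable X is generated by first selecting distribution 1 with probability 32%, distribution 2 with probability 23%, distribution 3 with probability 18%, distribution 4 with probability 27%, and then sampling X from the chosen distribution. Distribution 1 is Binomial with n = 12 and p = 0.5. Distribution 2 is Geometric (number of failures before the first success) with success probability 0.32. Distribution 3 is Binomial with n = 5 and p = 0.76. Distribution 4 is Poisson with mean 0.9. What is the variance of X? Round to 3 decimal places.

Per component, 1: μ=6, E[X²]=39; 2: μ=2.125, E[X²]=11.1562; 3: μ=3.8, E[X²]=15.352; 4: μ=0.9, E[X²]=1.71.
E[X] = 0.32·6 + 0.23·2.125 + 0.18·3.8 + 0.27·0.9 = 3.33575.
E[X²] = 0.32·39 + 0.23·11.1562 + 0.18·15.352 + 0.27·1.71 = 18.271.
Var(X) = E[X²] − (E[X])² = 18.271 − 11.1272 = 7.14377.

7.144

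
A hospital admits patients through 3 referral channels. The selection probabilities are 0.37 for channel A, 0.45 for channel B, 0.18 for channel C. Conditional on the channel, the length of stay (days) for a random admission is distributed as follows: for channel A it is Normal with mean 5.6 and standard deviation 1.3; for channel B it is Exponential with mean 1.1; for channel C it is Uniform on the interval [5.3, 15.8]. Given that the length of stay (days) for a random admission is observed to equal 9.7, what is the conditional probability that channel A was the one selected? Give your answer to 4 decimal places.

Likelihoods f(9.7 | ·): A: 0.00212353; B: 0.000134561; C: 0.0952381.
Posterior ∝ prior × likelihood. Numerator for A: 0.37·0.00212353 = 0.000785706.
Normalizing constant: 0.37·0.00212353 + 0.45·0.000134561 + 0.18·0.0952381 = 0.0179891.
P(A | observation) = 0.000785706 / 0.0179891 = 0.0436767.

0.0437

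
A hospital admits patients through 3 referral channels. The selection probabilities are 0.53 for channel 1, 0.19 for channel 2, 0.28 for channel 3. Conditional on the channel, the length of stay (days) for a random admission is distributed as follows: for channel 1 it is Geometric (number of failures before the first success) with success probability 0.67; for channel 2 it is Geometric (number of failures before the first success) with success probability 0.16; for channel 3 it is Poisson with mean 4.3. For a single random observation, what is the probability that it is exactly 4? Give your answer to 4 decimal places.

0.0735

Conditional on each channel, P(X = 4): 1: 0.00794567; 2: 0.0796594; 3: 0.193284.
By total probability, P(X = 4) = 0.53·0.00794567 + 0.19·0.0796594 + 0.28·0.193284 = 0.0734661.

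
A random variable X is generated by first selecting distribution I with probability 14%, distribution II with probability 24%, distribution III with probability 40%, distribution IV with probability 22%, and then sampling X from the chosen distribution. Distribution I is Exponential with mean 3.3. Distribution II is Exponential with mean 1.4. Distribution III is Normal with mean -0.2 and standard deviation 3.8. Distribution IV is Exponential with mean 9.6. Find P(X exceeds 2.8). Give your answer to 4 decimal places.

0.3427

Conditional on each component, P(X > 2.8): I: 0.428063; II: 0.135335; III: 0.214918; IV: 0.747018.
By total probability, P(X > 2.8) = 0.14·0.428063 + 0.24·0.135335 + 0.4·0.214918 + 0.22·0.747018 = 0.34272.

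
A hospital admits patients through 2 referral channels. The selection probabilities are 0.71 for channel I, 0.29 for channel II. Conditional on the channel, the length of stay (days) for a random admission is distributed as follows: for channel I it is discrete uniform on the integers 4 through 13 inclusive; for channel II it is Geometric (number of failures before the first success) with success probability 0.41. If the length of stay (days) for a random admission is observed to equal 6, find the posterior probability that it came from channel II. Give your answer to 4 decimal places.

Likelihoods P(X=6 | ·): I: 0.1; II: 0.017294.
Posterior ∝ prior × likelihood. Numerator for II: 0.29·0.017294 = 0.00501527.
Normalizing constant: 0.71·0.1 + 0.29·0.017294 = 0.0760153.
P(II | observation) = 0.00501527 / 0.0760153 = 0.0659771.

0.0660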